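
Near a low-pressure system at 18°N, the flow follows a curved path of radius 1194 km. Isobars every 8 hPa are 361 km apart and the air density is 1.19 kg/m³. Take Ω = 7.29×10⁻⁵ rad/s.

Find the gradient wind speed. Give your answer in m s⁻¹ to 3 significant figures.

27.4 m s⁻¹

Coriolis parameter at 18°N:
f = 2Ω sin φ = 2 × 7.29×10⁻⁵ × sin 18° = 4.51×10⁻⁵ s⁻¹
Pressure gradient: |∂P/∂n| = 800 Pa / 361000 m = 2.22×10⁻³ Pa/m
Geostrophic speed: V_g = |∂P/∂n|/(fρ) = 2.22×10⁻³/(4.51×10⁻⁵ × 1.19) = 41.3 m/s
Around a low, centrifugal force acts outward with Coriolis, so pressure-gradient force balances both:
(1/ρ)|∂P/∂n| = fV + V²/R  →  V² + fR·V − fR·V_g = 0
With fR = 4.51×10⁻⁵ × 1194×10³ m = 53.8 m/s:
V = [−fR + √((fR)² + 4 fR V_g)]/2 = [−53.8 + √(53.8² + 4×53.8×41.3)]/2 = 27.4 m/s
Subgeostrophic (V < V_g = 41.3 m/s), as expected around a low.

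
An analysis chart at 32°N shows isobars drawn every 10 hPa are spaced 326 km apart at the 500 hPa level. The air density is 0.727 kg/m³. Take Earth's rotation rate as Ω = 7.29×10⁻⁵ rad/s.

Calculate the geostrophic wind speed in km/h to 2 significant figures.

Coriolis parameter at 32°N:
f = 2Ω sin φ = 2 × 7.29×10⁻⁵ × sin 32° = 7.73×10⁻⁵ s⁻¹
Pressure gradient: |∂P/∂n| = 1000 Pa / 326000 m = 3.07×10⁻³ Pa/m
Geostrophic balance (pressure-gradient force = Coriolis force):
V_g = (1/(fρ)) |∂P/∂n| = 3.07×10⁻³ / (7.73×10⁻⁵ × 0.727) = 54.6 m/s
Converting: 54.6 m/s × 3.6 = 200 km/h

200 km/h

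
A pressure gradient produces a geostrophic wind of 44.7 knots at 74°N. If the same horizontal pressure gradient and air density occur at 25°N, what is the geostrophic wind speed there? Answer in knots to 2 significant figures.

With the same pressure gradient and density, V_g ∝ 1/f ∝ 1/sin φ.
V₂ = V₁ · sin φ₁ / sin φ₂ = 44.7 × sin 74° / sin 25°
V₂ = 44.7 × 0.9613/0.4226 = 100 knots

100 knots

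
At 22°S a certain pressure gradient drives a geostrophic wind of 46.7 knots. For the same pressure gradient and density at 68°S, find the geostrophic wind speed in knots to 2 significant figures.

With the same pressure gradient and density, V_g ∝ 1/f ∝ 1/sin φ.
V₂ = V₁ · sin φ₁ / sin φ₂ = 46.7 × sin 22° / sin 68°
V₂ = 46.7 × 0.3746/0.9272 = 19 knots

19 knots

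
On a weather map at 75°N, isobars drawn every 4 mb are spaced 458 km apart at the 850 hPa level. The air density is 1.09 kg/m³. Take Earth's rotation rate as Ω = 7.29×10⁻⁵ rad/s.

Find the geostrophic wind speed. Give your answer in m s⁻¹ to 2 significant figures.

5.7 m s⁻¹

Coriolis parameter at 75°N:
f = 2Ω sin φ = 2 × 7.29×10⁻⁵ × sin 75° = 1.41×10⁻⁴ s⁻¹
Pressure gradient: |∂P/∂n| = 400 Pa / 458000 m = 8.73×10⁻⁴ Pa/m
Geostrophic balance (pressure-gradient force = Coriolis force):
V_g = (1/(fρ)) |∂P/∂n| = 8.73×10⁻⁴ / (1.41×10⁻⁴ × 1.09) = 5.69 m/s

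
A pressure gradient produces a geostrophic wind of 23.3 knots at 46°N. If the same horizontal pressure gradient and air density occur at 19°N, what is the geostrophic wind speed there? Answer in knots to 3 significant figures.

51.5 knots

With the same pressure gradient and density, V_g ∝ 1/f ∝ 1/sin φ.
V₂ = V₁ · sin φ₁ / sin φ₂ = 23.3 × sin 46° / sin 19°
V₂ = 23.3 × 0.7193/0.3256 = 51.5 knots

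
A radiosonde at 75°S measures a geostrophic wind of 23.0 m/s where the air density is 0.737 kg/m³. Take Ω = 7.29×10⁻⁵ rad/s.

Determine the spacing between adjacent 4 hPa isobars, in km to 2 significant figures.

Coriolis parameter at 75°S:
f = 2Ω sin φ = 2 × 7.29×10⁻⁵ × sin 75° = 1.41×10⁻⁴ s⁻¹
Geostrophic balance rearranged: |∂P/∂n| = f ρ V_g
|∂P/∂n| = 1.41×10⁻⁴ × 0.737 × 23.0 = 2.39×10⁻³ Pa/m
Isobar spacing: Δn = ΔP/|∂P/∂n| = 400 Pa / 2.39×10⁻³ Pa/m = 167557 m ≈ 170 km

170 km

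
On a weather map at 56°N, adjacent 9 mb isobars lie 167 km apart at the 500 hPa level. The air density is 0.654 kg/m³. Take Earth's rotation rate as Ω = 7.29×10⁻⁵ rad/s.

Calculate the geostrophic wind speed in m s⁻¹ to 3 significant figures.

Coriolis parameter at 56°N:
f = 2Ω sin φ = 2 × 7.29×10⁻⁵ × sin 56° = 1.21×10⁻⁴ s⁻¹
Pressure gradient: |∂P/∂n| = 900 Pa / 167000 m = 5.39×10⁻³ Pa/m
Geostrophic balance (pressure-gradient force = Coriolis force):
V_g = (1/(fρ)) |∂P/∂n| = 5.39×10⁻³ / (1.21×10⁻⁴ × 0.654) = 68.2 m/s

68.2 m s⁻¹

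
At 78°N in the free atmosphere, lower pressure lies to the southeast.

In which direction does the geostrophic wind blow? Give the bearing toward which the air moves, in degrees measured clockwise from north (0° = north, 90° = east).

225°

The pressure-gradient force points toward the southeast (bearing 135°).
Geostrophic balance: in the Northern Hemisphere the Coriolis force deflects motion to the right, so the geostrophic wind blows 90° to the right of the pressure-gradient force (low pressure on the left).
Rotating 135° by 90° clockwise gives 225° — the wind blows toward the southwest.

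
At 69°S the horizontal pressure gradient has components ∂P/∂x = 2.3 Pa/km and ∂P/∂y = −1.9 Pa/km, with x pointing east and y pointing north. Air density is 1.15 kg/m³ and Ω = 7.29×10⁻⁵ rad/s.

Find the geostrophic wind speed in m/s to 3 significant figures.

Coriolis parameter at 69°S:
f = 2Ω sin φ = 2 × 7.29×10⁻⁵ × sin 69° = 1.36×10⁻⁴ s⁻¹
In the Southern Hemisphere f is negative: f = −1.36×10⁻⁴ s⁻¹.
Component geostrophic relations (x east, y north):
u_g = −(1/(fρ)) ∂P/∂y,  v_g = (1/(fρ)) ∂P/∂x
u_g = −(−1.9×10⁻³)/(−1.36×10⁻⁴ × 1.15) = −12.1 m/s;  v_g = (2.3×10⁻³)/(−1.36×10⁻⁴ × 1.15) = −14.7 m/s
|V_g| = √(u_g² + v_g²) = 19.1 m/s

19.1 m/s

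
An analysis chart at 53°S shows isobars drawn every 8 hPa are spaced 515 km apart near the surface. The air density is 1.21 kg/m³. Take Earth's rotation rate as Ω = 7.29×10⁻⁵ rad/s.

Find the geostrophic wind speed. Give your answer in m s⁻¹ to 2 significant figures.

Coriolis parameter at 53°S:
f = 2Ω sin φ = 2 × 7.29×10⁻⁵ × sin 53° = 1.16×10⁻⁴ s⁻¹
Pressure gradient: |∂P/∂n| = 800 Pa / 515000 m = 1.55×10⁻³ Pa/m
Geostrophic balance (pressure-gradient force = Coriolis force):
V_g = (1/(fρ)) |∂P/∂n| = 1.55×10⁻³ / (1.16×10⁻⁴ × 1.21) = 11.0 m/s

11 m s⁻¹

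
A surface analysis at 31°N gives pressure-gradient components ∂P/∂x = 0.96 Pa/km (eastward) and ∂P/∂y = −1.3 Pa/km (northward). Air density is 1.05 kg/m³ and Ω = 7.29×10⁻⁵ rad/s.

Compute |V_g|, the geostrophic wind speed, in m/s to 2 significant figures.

20 m/s

Coriolis parameter at 31°N:
f = 2Ω sin φ = 2 × 7.29×10⁻⁵ × sin 31° = 7.51×10⁻⁵ s⁻¹
Component geostrophic relations (x east, y north):
u_g = −(1/(fρ)) ∂P/∂y,  v_g = (1/(fρ)) ∂P/∂x
u_g = −(−1.3×10⁻³)/(7.51×10⁻⁵ × 1.05) = 16.5 m/s;  v_g = (0.96×10⁻³)/(7.51×10⁻⁵ × 1.05) = 12.2 m/s
|V_g| = √(u_g² + v_g²) = 20.5 m/s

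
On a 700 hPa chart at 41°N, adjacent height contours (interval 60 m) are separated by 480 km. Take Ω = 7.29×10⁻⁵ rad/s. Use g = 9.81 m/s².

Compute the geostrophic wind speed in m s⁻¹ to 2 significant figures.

Coriolis parameter at 41°N:
f = 2Ω sin φ = 2 × 7.29×10⁻⁵ × sin 41° = 9.57×10⁻⁵ s⁻¹
Height gradient: |∂Z/∂n| = 60 m / 480000 m = 1.25×10⁻⁴
On a pressure surface, geostrophic balance gives V_g = (g/f)|∂Z/∂n|:
V_g = 9.81 × 1.25×10⁻⁴ / 9.57×10⁻⁵ = 12.8 m/s

13 m s⁻¹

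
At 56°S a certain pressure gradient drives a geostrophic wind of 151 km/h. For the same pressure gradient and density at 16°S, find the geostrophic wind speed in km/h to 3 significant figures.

With the same pressure gradient and density, V_g ∝ 1/f ∝ 1/sin φ.
V₂ = V₁ · sin φ₁ / sin φ₂ = 151 × sin 56° / sin 16°
V₂ = 151 × 0.8290/0.2756 = 454 km/h

454 km/h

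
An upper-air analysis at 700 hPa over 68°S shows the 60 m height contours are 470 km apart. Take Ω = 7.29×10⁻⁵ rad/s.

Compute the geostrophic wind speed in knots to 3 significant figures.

Coriolis parameter at 68°S:
f = 2Ω sin φ = 2 × 7.29×10⁻⁵ × sin 68° = 1.35×10⁻⁴ s⁻¹
Height gradient: |∂Z/∂n| = 60 m / 470000 m = 1.28×10⁻⁴
On a pressure surface, geostrophic balance gives V_g = (g/f)|∂Z/∂n|:
V_g = 9.81 × 1.28×10⁻⁴ / 1.35×10⁻⁴ = 9.26 m/s
Converting: 9.26 m/s × 1.944 = 18.0 knots

18.0 knots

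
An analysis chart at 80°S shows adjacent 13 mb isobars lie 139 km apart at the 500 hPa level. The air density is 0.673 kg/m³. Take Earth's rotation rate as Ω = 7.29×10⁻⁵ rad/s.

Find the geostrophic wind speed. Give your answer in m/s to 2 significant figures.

97 m/s

Coriolis parameter at 80°S:
f = 2Ω sin φ = 2 × 7.29×10⁻⁵ × sin 80° = 1.44×10⁻⁴ s⁻¹
Pressure gradient: |∂P/∂n| = 1300 Pa / 139000 m = 9.35×10⁻³ Pa/m
Geostrophic balance (pressure-gradient force = Coriolis force):
V_g = (1/(fρ)) |∂P/∂n| = 9.35×10⁻³ / (1.44×10⁻⁴ × 0.673) = 96.8 m/s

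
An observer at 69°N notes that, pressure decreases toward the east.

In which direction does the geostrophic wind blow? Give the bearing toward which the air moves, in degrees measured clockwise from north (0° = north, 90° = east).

The pressure-gradient force points toward the east (bearing 090°).
Geostrophic balance: in the Northern Hemisphere the Coriolis force deflects motion to the right, so the geostrophic wind blows 90° to the right of the pressure-gradient force (low pressure on the left).
Rotating 090° by 90° clockwise gives 180° — the wind blows toward the south.

180°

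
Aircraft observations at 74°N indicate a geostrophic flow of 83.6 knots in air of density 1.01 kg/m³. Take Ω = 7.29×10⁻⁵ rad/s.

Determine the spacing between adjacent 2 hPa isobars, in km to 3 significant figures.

Coriolis parameter at 74°N:
f = 2Ω sin φ = 2 × 7.29×10⁻⁵ × sin 74° = 1.40×10⁻⁴ s⁻¹
Wind speed in SI: 83.6 knots = 43.0 m/s
Geostrophic balance rearranged: |∂P/∂n| = f ρ V_g
|∂P/∂n| = 1.40×10⁻⁴ × 1.01 × 43.0 = 6.09×10⁻³ Pa/m
Isobar spacing: Δn = ΔP/|∂P/∂n| = 200 Pa / 6.09×10⁻³ Pa/m = 32852 m ≈ 32.9 km

32.9 km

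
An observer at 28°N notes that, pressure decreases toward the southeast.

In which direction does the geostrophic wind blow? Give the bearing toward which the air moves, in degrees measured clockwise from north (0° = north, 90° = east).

225°

The pressure-gradient force points toward the southeast (bearing 135°).
Geostrophic balance: in the Northern Hemisphere the Coriolis force deflects motion to the right, so the geostrophic wind blows 90° to the right of the pressure-gradient force (low pressure on the left).
Rotating 135° by 90° clockwise gives 225° — the wind blows toward the southwest.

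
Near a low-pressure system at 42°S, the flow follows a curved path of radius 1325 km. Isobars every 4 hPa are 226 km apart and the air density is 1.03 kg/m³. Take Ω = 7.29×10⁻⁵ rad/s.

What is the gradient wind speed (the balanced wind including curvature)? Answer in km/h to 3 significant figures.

56.5 km/h

Coriolis parameter at 42°S:
f = 2Ω sin φ = 2 × 7.29×10⁻⁵ × sin 42° = 9.76×10⁻⁵ s⁻¹
Pressure gradient: |∂P/∂n| = 400 Pa / 226000 m = 1.77×10⁻³ Pa/m
Geostrophic speed: V_g = |∂P/∂n|/(fρ) = 1.77×10⁻³/(9.76×10⁻⁵ × 1.03) = 17.6 m/s
Around a low, centrifugal force acts outward with Coriolis, so pressure-gradient force balances both:
(1/ρ)|∂P/∂n| = fV + V²/R  →  V² + fR·V − fR·V_g = 0
With fR = 9.76×10⁻⁵ × 1325×10³ m = 129 m/s:
V = [−fR + √((fR)² + 4 fR V_g)]/2 = [−129 + √(129² + 4×129×17.6)]/2 = 15.7 m/s
Subgeostrophic (V < V_g = 17.6 m/s), as expected around a low.
Converting: 15.7 m/s × 3.6 = 56.5 km/h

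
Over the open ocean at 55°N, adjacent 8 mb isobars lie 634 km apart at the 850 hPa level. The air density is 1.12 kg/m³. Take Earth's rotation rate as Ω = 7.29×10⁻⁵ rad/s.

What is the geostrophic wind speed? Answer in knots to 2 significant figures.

18 knots

Coriolis parameter at 55°N:
f = 2Ω sin φ = 2 × 7.29×10⁻⁵ × sin 55° = 1.19×10⁻⁴ s⁻¹
Pressure gradient: |∂P/∂n| = 800 Pa / 634000 m = 1.26×10⁻³ Pa/m
Geostrophic balance (pressure-gradient force = Coriolis force):
V_g = (1/(fρ)) |∂P/∂n| = 1.26×10⁻³ / (1.19×10⁻⁴ × 1.12) = 9.43 m/s
Converting: 9.43 m/s × 1.944 = 18 knots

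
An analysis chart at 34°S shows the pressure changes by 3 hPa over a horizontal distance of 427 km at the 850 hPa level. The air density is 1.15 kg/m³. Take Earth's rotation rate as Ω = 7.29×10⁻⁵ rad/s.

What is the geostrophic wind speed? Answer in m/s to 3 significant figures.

Coriolis parameter at 34°S:
f = 2Ω sin φ = 2 × 7.29×10⁻⁵ × sin 34° = 8.15×10⁻⁵ s⁻¹
Pressure gradient: |∂P/∂n| = 300 Pa / 427000 m = 7.03×10⁻⁴ Pa/m
Geostrophic balance (pressure-gradient force = Coriolis force):
V_g = (1/(fρ)) |∂P/∂n| = 7.03×10⁻⁴ / (8.15×10⁻⁵ × 1.15) = 7.49 m/s

7.49 m/s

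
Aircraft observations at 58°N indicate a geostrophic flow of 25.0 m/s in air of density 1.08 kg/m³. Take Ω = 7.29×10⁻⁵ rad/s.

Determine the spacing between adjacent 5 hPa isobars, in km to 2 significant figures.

150 km

Coriolis parameter at 58°N:
f = 2Ω sin φ = 2 × 7.29×10⁻⁵ × sin 58° = 1.24×10⁻⁴ s⁻¹
Geostrophic balance rearranged: |∂P/∂n| = f ρ V_g
|∂P/∂n| = 1.24×10⁻⁴ × 1.08 × 25.0 = 3.34×10⁻³ Pa/m
Isobar spacing: Δn = ΔP/|∂P/∂n| = 500 Pa / 3.34×10⁻³ Pa/m = 149771 m ≈ 150 km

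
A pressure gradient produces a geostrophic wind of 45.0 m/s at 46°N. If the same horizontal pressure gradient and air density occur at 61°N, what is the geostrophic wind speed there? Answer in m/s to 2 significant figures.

With the same pressure gradient and density, V_g ∝ 1/f ∝ 1/sin φ.
V₂ = V₁ · sin φ₁ / sin φ₂ = 45.0 × sin 46° / sin 61°
V₂ = 45.0 × 0.7193/0.8746 = 37 m/s

37 m/s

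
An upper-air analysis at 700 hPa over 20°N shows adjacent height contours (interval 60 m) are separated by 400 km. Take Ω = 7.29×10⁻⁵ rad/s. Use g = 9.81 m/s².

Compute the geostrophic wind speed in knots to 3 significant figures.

Coriolis parameter at 20°N:
f = 2Ω sin φ = 2 × 7.29×10⁻⁵ × sin 20° = 4.99×10⁻⁵ s⁻¹
Height gradient: |∂Z/∂n| = 60 m / 400000 m = 1.50×10⁻⁴
On a pressure surface, geostrophic balance gives V_g = (g/f)|∂Z/∂n|:
V_g = 9.81 × 1.50×10⁻⁴ / 4.99×10⁻⁵ = 29.5 m/s
Converting: 29.5 m/s × 1.944 = 57.4 knots

57.4 knots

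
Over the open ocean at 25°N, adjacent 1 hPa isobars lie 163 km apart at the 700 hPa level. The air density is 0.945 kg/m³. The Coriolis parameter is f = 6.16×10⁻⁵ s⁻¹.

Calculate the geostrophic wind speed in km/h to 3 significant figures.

37.9 km/h

Pressure gradient: |∂P/∂n| = 100 Pa / 163000 m = 6.13×10⁻⁴ Pa/m
Geostrophic balance (pressure-gradient force = Coriolis force):
V_g = (1/(fρ)) |∂P/∂n| = 6.13×10⁻⁴ / (6.16×10⁻⁵ × 0.945) = 10.5 m/s
Converting: 10.5 m/s × 3.6 = 37.9 km/h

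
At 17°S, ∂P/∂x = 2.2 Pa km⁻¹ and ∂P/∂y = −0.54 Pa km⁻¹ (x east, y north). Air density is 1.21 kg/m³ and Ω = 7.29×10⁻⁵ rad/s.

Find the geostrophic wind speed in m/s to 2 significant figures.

44 m/s

Coriolis parameter at 17°S:
f = 2Ω sin φ = 2 × 7.29×10⁻⁵ × sin 17° = 4.26×10⁻⁵ s⁻¹
In the Southern Hemisphere f is negative: f = −4.26×10⁻⁵ s⁻¹.
Component geostrophic relations (x east, y north):
u_g = −(1/(fρ)) ∂P/∂y,  v_g = (1/(fρ)) ∂P/∂x
u_g = −(−0.54×10⁻³)/(−4.26×10⁻⁵ × 1.21) = −10.5 m/s;  v_g = (2.2×10⁻³)/(−4.26×10⁻⁵ × 1.21) = −42.7 m/s
|V_g| = √(u_g² + v_g²) = 43.9 m/s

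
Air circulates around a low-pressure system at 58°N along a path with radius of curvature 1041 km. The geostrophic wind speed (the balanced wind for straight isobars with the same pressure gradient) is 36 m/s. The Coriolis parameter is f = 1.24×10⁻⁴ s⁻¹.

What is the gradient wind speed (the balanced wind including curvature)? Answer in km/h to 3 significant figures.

106 km/h

Around a low, centrifugal force acts outward with Coriolis, so pressure-gradient force balances both:
(1/ρ)|∂P/∂n| = fV + V²/R  →  V² + fR·V − fR·V_g = 0
With fR = 1.24×10⁻⁴ × 1041×10³ m = 129 m/s:
V = [−fR + √((fR)² + 4 fR V_g)]/2 = [−129 + √(129² + 4×129×36)]/2 = 29.3 m/s
Subgeostrophic (V < V_g = 36 m/s), as expected around a low.
Converting: 29.3 m/s × 3.6 = 106 km/h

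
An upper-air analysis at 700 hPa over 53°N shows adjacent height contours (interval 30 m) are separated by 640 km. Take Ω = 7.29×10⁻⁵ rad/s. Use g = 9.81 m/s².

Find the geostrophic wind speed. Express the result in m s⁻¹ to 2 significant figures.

Coriolis parameter at 53°N:
f = 2Ω sin φ = 2 × 7.29×10⁻⁵ × sin 53° = 1.16×10⁻⁴ s⁻¹
Height gradient: |∂Z/∂n| = 30 m / 640000 m = 4.69×10⁻⁵
On a pressure surface, geostrophic balance gives V_g = (g/f)|∂Z/∂n|:
V_g = 9.81 × 4.69×10⁻⁵ / 1.16×10⁻⁴ = 3.95 m/s

3.9 m s⁻¹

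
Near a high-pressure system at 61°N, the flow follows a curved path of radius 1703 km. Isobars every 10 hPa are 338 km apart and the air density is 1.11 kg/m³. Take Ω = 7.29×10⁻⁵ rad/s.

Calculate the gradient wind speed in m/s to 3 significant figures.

Coriolis parameter at 61°N:
f = 2Ω sin φ = 2 × 7.29×10⁻⁵ × sin 61° = 1.28×10⁻⁴ s⁻¹
Pressure gradient: |∂P/∂n| = 1000 Pa / 338000 m = 2.96×10⁻³ Pa/m
Geostrophic speed: V_g = |∂P/∂n|/(fρ) = 2.96×10⁻³/(1.28×10⁻⁴ × 1.11) = 20.9 m/s
Around a high, pressure-gradient force acts outward with centrifugal, so Coriolis balances both:
fV = (1/ρ)|∂P/∂n| + V²/R  →  V² − fR·V + fR·V_g = 0
With fR = 1.28×10⁻⁴ × 1703×10³ m = 217 m/s:
V = [fR − √((fR)² − 4 fR V_g)]/2 = [217 − √(217² − 4×217×20.9)]/2 = 23.4 m/s
Supergeostrophic (V > V_g = 20.9 m/s), as expected around a high.

23.4 m/s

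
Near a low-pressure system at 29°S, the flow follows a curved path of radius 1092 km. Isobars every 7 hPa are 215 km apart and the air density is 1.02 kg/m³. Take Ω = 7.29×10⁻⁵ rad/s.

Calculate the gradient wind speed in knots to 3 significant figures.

Coriolis parameter at 29°S:
f = 2Ω sin φ = 2 × 7.29×10⁻⁵ × sin 29° = 7.07×10⁻⁵ s⁻¹
Pressure gradient: |∂P/∂n| = 700 Pa / 215000 m = 3.26×10⁻³ Pa/m
Geostrophic speed: V_g = |∂P/∂n|/(fρ) = 3.26×10⁻³/(7.07×10⁻⁵ × 1.02) = 45.2 m/s
Around a low, centrifugal force acts outward with Coriolis, so pressure-gradient force balances both:
(1/ρ)|∂P/∂n| = fV + V²/R  →  V² + fR·V − fR·V_g = 0
With fR = 7.07×10⁻⁵ × 1092×10³ m = 77.2 m/s:
V = [−fR + √((fR)² + 4 fR V_g)]/2 = [−77.2 + √(77.2² + 4×77.2×45.2)]/2 = 31.9 m/s
Subgeostrophic (V < V_g = 45.2 m/s), as expected around a low.
Converting: 31.9 m/s × 1.944 = 62.1 knots

62.1 knots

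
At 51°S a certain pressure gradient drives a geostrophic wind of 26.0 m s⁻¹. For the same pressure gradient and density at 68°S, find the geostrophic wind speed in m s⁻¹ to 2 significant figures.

22 m s⁻¹

With the same pressure gradient and density, V_g ∝ 1/f ∝ 1/sin φ.
V₂ = V₁ · sin φ₁ / sin φ₂ = 26.0 × sin 51° / sin 68°
V₂ = 26.0 × 0.7771/0.9272 = 22 m s⁻¹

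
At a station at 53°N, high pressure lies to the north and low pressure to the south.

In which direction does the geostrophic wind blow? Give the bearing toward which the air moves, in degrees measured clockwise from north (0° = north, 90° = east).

The pressure-gradient force points toward the south (bearing 180°).
Geostrophic balance: in the Northern Hemisphere the Coriolis force deflects motion to the right, so the geostrophic wind blows 90° to the right of the pressure-gradient force (low pressure on the left).
Rotating 180° by 90° clockwise gives 270° — the wind blows toward the west.

270°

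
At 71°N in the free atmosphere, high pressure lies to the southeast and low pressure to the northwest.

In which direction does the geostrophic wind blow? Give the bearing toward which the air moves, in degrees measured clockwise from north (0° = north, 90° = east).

045°

The pressure-gradient force points toward the northwest (bearing 315°).
Geostrophic balance: in the Northern Hemisphere the Coriolis force deflects motion to the right, so the geostrophic wind blows 90° to the right of the pressure-gradient force (low pressure on the left).
Rotating 315° by 90° clockwise gives 045° — the wind blows toward the northeast.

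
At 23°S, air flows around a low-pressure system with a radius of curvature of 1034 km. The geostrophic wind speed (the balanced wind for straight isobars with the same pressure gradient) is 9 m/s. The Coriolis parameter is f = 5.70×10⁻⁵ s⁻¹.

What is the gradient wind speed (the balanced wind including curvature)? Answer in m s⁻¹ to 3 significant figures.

7.93 m s⁻¹

Around a low, centrifugal force acts outward with Coriolis, so pressure-gradient force balances both:
(1/ρ)|∂P/∂n| = fV + V²/R  →  V² + fR·V − fR·V_g = 0
With fR = 5.70×10⁻⁵ × 1034×10³ m = 58.9 m/s:
V = [−fR + √((fR)² + 4 fR V_g)]/2 = [−58.9 + √(58.9² + 4×58.9×9)]/2 = 7.93 m/s
Subgeostrophic (V < V_g = 9 m/s), as expected around a low.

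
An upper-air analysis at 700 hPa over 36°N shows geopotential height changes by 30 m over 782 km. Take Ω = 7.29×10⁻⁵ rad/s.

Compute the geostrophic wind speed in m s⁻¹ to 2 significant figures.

4.4 m s⁻¹

Coriolis parameter at 36°N:
f = 2Ω sin φ = 2 × 7.29×10⁻⁵ × sin 36° = 8.57×10⁻⁵ s⁻¹
Height gradient: |∂Z/∂n| = 30 m / 782000 m = 3.84×10⁻⁵
On a pressure surface, geostrophic balance gives V_g = (g/f)|∂Z/∂n|:
V_g = 9.81 × 3.84×10⁻⁵ / 8.57×10⁻⁵ = 4.39 m/s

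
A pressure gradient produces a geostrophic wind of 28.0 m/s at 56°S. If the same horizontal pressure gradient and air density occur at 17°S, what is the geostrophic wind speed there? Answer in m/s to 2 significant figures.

With the same pressure gradient and density, V_g ∝ 1/f ∝ 1/sin φ.
V₂ = V₁ · sin φ₁ / sin φ₂ = 28.0 × sin 56° / sin 17°
V₂ = 28.0 × 0.8290/0.2924 = 79 m/s

79 m/s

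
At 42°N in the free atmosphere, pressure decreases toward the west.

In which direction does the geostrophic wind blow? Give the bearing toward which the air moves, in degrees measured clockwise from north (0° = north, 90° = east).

The pressure-gradient force points toward the west (bearing 270°).
Geostrophic balance: in the Northern Hemisphere the Coriolis force deflects motion to the right, so the geostrophic wind blows 90° to the right of the pressure-gradient force (low pressure on the left).
Rotating 270° by 90° clockwise gives 000° — the wind blows toward the north.

000°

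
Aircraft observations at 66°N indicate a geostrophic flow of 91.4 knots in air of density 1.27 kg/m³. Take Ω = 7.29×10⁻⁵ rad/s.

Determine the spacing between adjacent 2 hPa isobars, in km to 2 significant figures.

Coriolis parameter at 66°N:
f = 2Ω sin φ = 2 × 7.29×10⁻⁵ × sin 66° = 1.33×10⁻⁴ s⁻¹
Wind speed in SI: 91.4 knots = 47.0 m/s
Geostrophic balance rearranged: |∂P/∂n| = f ρ V_g
|∂P/∂n| = 1.33×10⁻⁴ × 1.27 × 47.0 = 7.95×10⁻³ Pa/m
Isobar spacing: Δn = ΔP/|∂P/∂n| = 200 Pa / 7.95×10⁻³ Pa/m = 25145 m ≈ 25 km

25 km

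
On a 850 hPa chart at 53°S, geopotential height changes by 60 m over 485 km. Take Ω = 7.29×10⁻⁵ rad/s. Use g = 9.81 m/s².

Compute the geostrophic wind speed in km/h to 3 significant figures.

Coriolis parameter at 53°S:
f = 2Ω sin φ = 2 × 7.29×10⁻⁵ × sin 53° = 1.16×10⁻⁴ s⁻¹
Height gradient: |∂Z/∂n| = 60 m / 485000 m = 1.24×10⁻⁴
On a pressure surface, geostrophic balance gives V_g = (g/f)|∂Z/∂n|:
V_g = 9.81 × 1.24×10⁻⁴ / 1.16×10⁻⁴ = 10.4 m/s
Converting: 10.4 m/s × 3.6 = 37.5 km/h

37.5 km/h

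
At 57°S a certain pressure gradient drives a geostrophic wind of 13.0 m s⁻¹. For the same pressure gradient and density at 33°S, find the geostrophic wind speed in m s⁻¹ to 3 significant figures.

20.0 m s⁻¹

With the same pressure gradient and density, V_g ∝ 1/f ∝ 1/sin φ.
V₂ = V₁ · sin φ₁ / sin φ₂ = 13.0 × sin 57° / sin 33°
V₂ = 13.0 × 0.8387/0.5446 = 20.0 m s⁻¹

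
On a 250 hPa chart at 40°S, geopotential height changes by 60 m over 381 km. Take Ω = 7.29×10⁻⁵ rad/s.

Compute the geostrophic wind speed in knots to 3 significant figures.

32.0 knots

Coriolis parameter at 40°S:
f = 2Ω sin φ = 2 × 7.29×10⁻⁵ × sin 40° = 9.37×10⁻⁵ s⁻¹
Height gradient: |∂Z/∂n| = 60 m / 381000 m = 1.57×10⁻⁴
On a pressure surface, geostrophic balance gives V_g = (g/f)|∂Z/∂n|:
V_g = 9.81 × 1.57×10⁻⁴ / 9.37×10⁻⁵ = 16.5 m/s
Converting: 16.5 m/s × 1.944 = 32.0 knots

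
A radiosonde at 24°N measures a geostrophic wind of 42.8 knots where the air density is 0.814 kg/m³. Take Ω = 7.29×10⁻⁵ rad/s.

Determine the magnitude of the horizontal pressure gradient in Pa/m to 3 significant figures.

1.06×10⁻³ Pa/m

Coriolis parameter at 24°N:
f = 2Ω sin φ = 2 × 7.29×10⁻⁵ × sin 24° = 5.93×10⁻⁵ s⁻¹
Wind speed in SI: 42.8 knots = 22.0 m/s
Geostrophic balance rearranged: |∂P/∂n| = f ρ V_g
|∂P/∂n| = 5.93×10⁻⁵ × 0.814 × 22.0 = 1.06×10⁻³ Pa/m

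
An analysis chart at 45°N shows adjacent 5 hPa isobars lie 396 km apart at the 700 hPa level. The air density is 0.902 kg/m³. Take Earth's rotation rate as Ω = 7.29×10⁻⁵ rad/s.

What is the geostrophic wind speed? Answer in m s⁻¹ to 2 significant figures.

14 m s⁻¹

Coriolis parameter at 45°N:
f = 2Ω sin φ = 2 × 7.29×10⁻⁵ × sin 45° = 1.03×10⁻⁴ s⁻¹
Pressure gradient: |∂P/∂n| = 500 Pa / 396000 m = 1.26×10⁻³ Pa/m
Geostrophic balance (pressure-gradient force = Coriolis force):
V_g = (1/(fρ)) |∂P/∂n| = 1.26×10⁻³ / (1.03×10⁻⁴ × 0.902) = 13.6 m/s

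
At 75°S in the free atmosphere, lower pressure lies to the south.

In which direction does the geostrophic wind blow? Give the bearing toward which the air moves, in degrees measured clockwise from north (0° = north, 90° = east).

090°

The pressure-gradient force points toward the south (bearing 180°).
Geostrophic balance: in the Southern Hemisphere the Coriolis force deflects motion to the left, so the geostrophic wind blows 90° to the left of the pressure-gradient force (low pressure on the right).
Rotating 180° by 90° counterclockwise gives 090° — the wind blows toward the east.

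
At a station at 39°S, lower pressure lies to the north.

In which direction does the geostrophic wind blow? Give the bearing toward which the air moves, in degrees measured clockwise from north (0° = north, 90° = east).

270°

The pressure-gradient force points toward the north (bearing 000°).
Geostrophic balance: in the Southern Hemisphere the Coriolis force deflects motion to the left, so the geostrophic wind blows 90° to the left of the pressure-gradient force (low pressure on the right).
Rotating 000° by 90° counterclockwise gives 270° — the wind blows toward the west.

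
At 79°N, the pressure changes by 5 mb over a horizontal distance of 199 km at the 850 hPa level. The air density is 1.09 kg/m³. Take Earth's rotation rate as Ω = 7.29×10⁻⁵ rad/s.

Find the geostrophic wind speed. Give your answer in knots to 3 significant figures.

Coriolis parameter at 79°N:
f = 2Ω sin φ = 2 × 7.29×10⁻⁵ × sin 79° = 1.43×10⁻⁴ s⁻¹
Pressure gradient: |∂P/∂n| = 500 Pa / 199000 m = 2.51×10⁻³ Pa/m
Geostrophic balance (pressure-gradient force = Coriolis force):
V_g = (1/(fρ)) |∂P/∂n| = 2.51×10⁻³ / (1.43×10⁻⁴ × 1.09) = 16.1 m/s
Converting: 16.1 m/s × 1.944 = 31.3 knots

31.3 knots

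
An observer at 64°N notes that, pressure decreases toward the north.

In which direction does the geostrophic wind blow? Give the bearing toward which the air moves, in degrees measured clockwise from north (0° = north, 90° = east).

The pressure-gradient force points toward the north (bearing 000°).
Geostrophic balance: in the Northern Hemisphere the Coriolis force deflects motion to the right, so the geostrophic wind blows 90° to the right of the pressure-gradient force (low pressure on the left).
Rotating 000° by 90° clockwise gives 090° — the wind blows toward the east.

090°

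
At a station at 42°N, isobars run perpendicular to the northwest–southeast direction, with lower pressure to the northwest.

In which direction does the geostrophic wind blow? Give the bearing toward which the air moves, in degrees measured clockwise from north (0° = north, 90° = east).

The pressure-gradient force points toward the northwest (bearing 315°).
Geostrophic balance: in the Northern Hemisphere the Coriolis force deflects motion to the right, so the geostrophic wind blows 90° to the right of the pressure-gradient force (low pressure on the left).
Rotating 315° by 90° clockwise gives 045° — the wind blows toward the northeast.

045°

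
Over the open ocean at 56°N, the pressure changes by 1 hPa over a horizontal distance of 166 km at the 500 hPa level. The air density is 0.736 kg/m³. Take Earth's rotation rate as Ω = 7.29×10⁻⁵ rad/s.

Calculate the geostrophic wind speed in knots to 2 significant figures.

13 knots

Coriolis parameter at 56°N:
f = 2Ω sin φ = 2 × 7.29×10⁻⁵ × sin 56° = 1.21×10⁻⁴ s⁻¹
Pressure gradient: |∂P/∂n| = 100 Pa / 166000 m = 6.02×10⁻⁴ Pa/m
Geostrophic balance (pressure-gradient force = Coriolis force):
V_g = (1/(fρ)) |∂P/∂n| = 6.02×10⁻⁴ / (1.21×10⁻⁴ × 0.736) = 6.77 m/s
Converting: 6.77 m/s × 1.944 = 13 knots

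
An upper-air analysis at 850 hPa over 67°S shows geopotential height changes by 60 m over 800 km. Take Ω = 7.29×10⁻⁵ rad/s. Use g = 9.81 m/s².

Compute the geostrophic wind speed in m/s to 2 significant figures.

Coriolis parameter at 67°S:
f = 2Ω sin φ = 2 × 7.29×10⁻⁵ × sin 67° = 1.34×10⁻⁴ s⁻¹
Height gradient: |∂Z/∂n| = 60 m / 800000 m = 7.50×10⁻⁵
On a pressure surface, geostrophic balance gives V_g = (g/f)|∂Z/∂n|:
V_g = 9.81 × 7.50×10⁻⁵ / 1.34×10⁻⁴ = 5.48 m/s

5.5 m/s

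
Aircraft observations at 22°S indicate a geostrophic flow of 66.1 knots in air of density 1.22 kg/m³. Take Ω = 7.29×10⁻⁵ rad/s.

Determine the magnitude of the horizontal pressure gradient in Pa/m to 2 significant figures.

Coriolis parameter at 22°S:
f = 2Ω sin φ = 2 × 7.29×10⁻⁵ × sin 22° = 5.46×10⁻⁵ s⁻¹
Wind speed in SI: 66.1 knots = 34.0 m/s
Geostrophic balance rearranged: |∂P/∂n| = f ρ V_g
|∂P/∂n| = 5.46×10⁻⁵ × 1.22 × 34.0 = 2.27×10⁻³ Pa/m

2.3×10⁻³ Pa/m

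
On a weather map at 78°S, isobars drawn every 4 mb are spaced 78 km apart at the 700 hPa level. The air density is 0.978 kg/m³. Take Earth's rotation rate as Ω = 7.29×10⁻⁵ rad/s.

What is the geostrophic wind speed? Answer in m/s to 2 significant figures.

37 m/s

Coriolis parameter at 78°S:
f = 2Ω sin φ = 2 × 7.29×10⁻⁵ × sin 78° = 1.43×10⁻⁴ s⁻¹
Pressure gradient: |∂P/∂n| = 400 Pa / 78000 m = 5.13×10⁻³ Pa/m
Geostrophic balance (pressure-gradient force = Coriolis force):
V_g = (1/(fρ)) |∂P/∂n| = 5.13×10⁻³ / (1.43×10⁻⁴ × 0.978) = 36.8 m/s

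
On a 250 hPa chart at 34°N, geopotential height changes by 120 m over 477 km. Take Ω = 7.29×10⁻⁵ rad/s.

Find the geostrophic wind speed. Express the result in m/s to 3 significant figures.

Coriolis parameter at 34°N:
f = 2Ω sin φ = 2 × 7.29×10⁻⁵ × sin 34° = 8.15×10⁻⁵ s⁻¹
Height gradient: |∂Z/∂n| = 120 m / 477000 m = 2.52×10⁻⁴
On a pressure surface, geostrophic balance gives V_g = (g/f)|∂Z/∂n|:
V_g = 9.81 × 2.52×10⁻⁴ / 8.15×10⁻⁵ = 30.3 m/s

30.3 m/s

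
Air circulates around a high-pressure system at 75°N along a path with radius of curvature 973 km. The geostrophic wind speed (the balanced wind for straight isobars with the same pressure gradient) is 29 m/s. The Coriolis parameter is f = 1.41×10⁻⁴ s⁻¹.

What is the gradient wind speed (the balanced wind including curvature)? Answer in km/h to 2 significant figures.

Around a high, pressure-gradient force acts outward with centrifugal, so Coriolis balances both:
fV = (1/ρ)|∂P/∂n| + V²/R  →  V² − fR·V + fR·V_g = 0
With fR = 1.41×10⁻⁴ × 973×10³ m = 137 m/s:
V = [fR − √((fR)² − 4 fR V_g)]/2 = [137 − √(137² − 4×137×29)]/2 = 41.6 m/s
Supergeostrophic (V > V_g = 29 m/s), as expected around a high.
Converting: 41.6 m/s × 3.6 = 150 km/h

150 km/h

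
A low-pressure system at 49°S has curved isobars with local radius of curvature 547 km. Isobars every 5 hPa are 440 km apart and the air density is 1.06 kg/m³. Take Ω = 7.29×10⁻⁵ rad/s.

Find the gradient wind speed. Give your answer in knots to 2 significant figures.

Coriolis parameter at 49°S:
f = 2Ω sin φ = 2 × 7.29×10⁻⁵ × sin 49° = 1.10×10⁻⁴ s⁻¹
Pressure gradient: |∂P/∂n| = 500 Pa / 440000 m = 1.14×10⁻³ Pa/m
Geostrophic speed: V_g = |∂P/∂n|/(fρ) = 1.14×10⁻³/(1.10×10⁻⁴ × 1.06) = 9.74 m/s
Around a low, centrifugal force acts outward with Coriolis, so pressure-gradient force balances both:
(1/ρ)|∂P/∂n| = fV + V²/R  →  V² + fR·V − fR·V_g = 0
With fR = 1.10×10⁻⁴ × 547×10³ m = 60.2 m/s:
V = [−fR + √((fR)² + 4 fR V_g)]/2 = [−60.2 + √(60.2² + 4×60.2×9.74)]/2 = 8.53 m/s
Subgeostrophic (V < V_g = 9.74 m/s), as expected around a low.
Converting: 8.53 m/s × 1.944 = 17 knots

17 knots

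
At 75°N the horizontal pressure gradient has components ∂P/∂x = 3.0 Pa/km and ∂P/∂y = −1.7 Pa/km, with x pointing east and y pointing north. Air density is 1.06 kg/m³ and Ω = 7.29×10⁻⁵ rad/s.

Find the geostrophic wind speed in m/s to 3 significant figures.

23.1 m/s

Coriolis parameter at 75°N:
f = 2Ω sin φ = 2 × 7.29×10⁻⁵ × sin 75° = 1.41×10⁻⁴ s⁻¹
Component geostrophic relations (x east, y north):
u_g = −(1/(fρ)) ∂P/∂y,  v_g = (1/(fρ)) ∂P/∂x
u_g = −(−1.7×10⁻³)/(1.41×10⁻⁴ × 1.06) = 11.4 m/s;  v_g = (3.0×10⁻³)/(1.41×10⁻⁴ × 1.06) = 20.1 m/s
|V_g| = √(u_g² + v_g²) = 23.1 m/s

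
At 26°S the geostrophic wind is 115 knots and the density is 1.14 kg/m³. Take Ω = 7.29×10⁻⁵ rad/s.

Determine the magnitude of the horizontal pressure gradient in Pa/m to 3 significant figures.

4.31×10⁻³ Pa/m

Coriolis parameter at 26°S:
f = 2Ω sin φ = 2 × 7.29×10⁻⁵ × sin 26° = 6.39×10⁻⁵ s⁻¹
Wind speed in SI: 115 knots = 59.2 m/s
Geostrophic balance rearranged: |∂P/∂n| = f ρ V_g
|∂P/∂n| = 6.39×10⁻⁵ × 1.14 × 59.2 = 4.31×10⁻³ Pa/m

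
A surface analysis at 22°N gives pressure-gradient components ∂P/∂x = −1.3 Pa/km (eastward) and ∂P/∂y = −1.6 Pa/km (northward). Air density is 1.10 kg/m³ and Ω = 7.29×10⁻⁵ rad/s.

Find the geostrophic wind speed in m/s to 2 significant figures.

Coriolis parameter at 22°N:
f = 2Ω sin φ = 2 × 7.29×10⁻⁵ × sin 22° = 5.46×10⁻⁵ s⁻¹
Component geostrophic relations (x east, y north):
u_g = −(1/(fρ)) ∂P/∂y,  v_g = (1/(fρ)) ∂P/∂x
u_g = −(−1.6×10⁻³)/(5.46×10⁻⁵ × 1.10) = 26.6 m/s;  v_g = (−1.3×10⁻³)/(5.46×10⁻⁵ × 1.10) = −21.6 m/s
|V_g| = √(u_g² + v_g²) = 34.3 m/s

34 m/s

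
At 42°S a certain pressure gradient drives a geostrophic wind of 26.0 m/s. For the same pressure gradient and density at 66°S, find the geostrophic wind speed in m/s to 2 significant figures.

With the same pressure gradient and density, V_g ∝ 1/f ∝ 1/sin φ.
V₂ = V₁ · sin φ₁ / sin φ₂ = 26.0 × sin 42° / sin 66°
V₂ = 26.0 × 0.6691/0.9135 = 19 m/s

19 m/s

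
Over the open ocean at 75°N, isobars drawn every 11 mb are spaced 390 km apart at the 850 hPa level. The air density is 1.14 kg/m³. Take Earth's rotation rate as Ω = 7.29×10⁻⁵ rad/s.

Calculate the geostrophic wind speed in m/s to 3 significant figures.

Coriolis parameter at 75°N:
f = 2Ω sin φ = 2 × 7.29×10⁻⁵ × sin 75° = 1.41×10⁻⁴ s⁻¹
Pressure gradient: |∂P/∂n| = 1100 Pa / 390000 m = 2.82×10⁻³ Pa/m
Geostrophic balance (pressure-gradient force = Coriolis force):
V_g = (1/(fρ)) |∂P/∂n| = 2.82×10⁻³ / (1.41×10⁻⁴ × 1.14) = 17.6 m/s

17.6 m/s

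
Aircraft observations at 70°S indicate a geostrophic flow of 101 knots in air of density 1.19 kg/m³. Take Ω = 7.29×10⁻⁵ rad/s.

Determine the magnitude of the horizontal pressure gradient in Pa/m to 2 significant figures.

8.5×10⁻³ Pa/m

Coriolis parameter at 70°S:
f = 2Ω sin φ = 2 × 7.29×10⁻⁵ × sin 70° = 1.37×10⁻⁴ s⁻¹
Wind speed in SI: 101 knots = 52.0 m/s
Geostrophic balance rearranged: |∂P/∂n| = f ρ V_g
|∂P/∂n| = 1.37×10⁻⁴ × 1.19 × 52.0 = 8.47×10⁻³ Pa/m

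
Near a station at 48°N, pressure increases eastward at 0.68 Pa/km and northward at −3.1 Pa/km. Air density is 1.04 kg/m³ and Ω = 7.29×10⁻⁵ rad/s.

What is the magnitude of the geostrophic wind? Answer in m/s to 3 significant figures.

28.2 m/s

Coriolis parameter at 48°N:
f = 2Ω sin φ = 2 × 7.29×10⁻⁵ × sin 48° = 1.08×10⁻⁴ s⁻¹
Component geostrophic relations (x east, y north):
u_g = −(1/(fρ)) ∂P/∂y,  v_g = (1/(fρ)) ∂P/∂x
u_g = −(−3.1×10⁻³)/(1.08×10⁻⁴ × 1.04) = 27.5 m/s;  v_g = (0.68×10⁻³)/(1.08×10⁻⁴ × 1.04) = 6.03 m/s
|V_g| = √(u_g² + v_g²) = 28.2 m/s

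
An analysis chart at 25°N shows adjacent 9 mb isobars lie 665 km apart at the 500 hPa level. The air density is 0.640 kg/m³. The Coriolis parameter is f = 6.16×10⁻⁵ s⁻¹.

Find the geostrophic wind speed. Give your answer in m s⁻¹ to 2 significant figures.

Pressure gradient: |∂P/∂n| = 900 Pa / 665000 m = 1.35×10⁻³ Pa/m
Geostrophic balance (pressure-gradient force = Coriolis force):
V_g = (1/(fρ)) |∂P/∂n| = 1.35×10⁻³ / (6.16×10⁻⁵ × 0.640) = 34.3 m/s

34 m s⁻¹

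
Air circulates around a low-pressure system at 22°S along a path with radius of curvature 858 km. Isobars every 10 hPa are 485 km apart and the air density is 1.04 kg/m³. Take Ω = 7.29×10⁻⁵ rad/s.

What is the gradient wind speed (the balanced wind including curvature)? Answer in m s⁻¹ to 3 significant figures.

Coriolis parameter at 22°S:
f = 2Ω sin φ = 2 × 7.29×10⁻⁵ × sin 22° = 5.46×10⁻⁵ s⁻¹
Pressure gradient: |∂P/∂n| = 1000 Pa / 485000 m = 2.06×10⁻³ Pa/m
Geostrophic speed: V_g = |∂P/∂n|/(fρ) = 2.06×10⁻³/(5.46×10⁻⁵ × 1.04) = 36.3 m/s
Around a low, centrifugal force acts outward with Coriolis, so pressure-gradient force balances both:
(1/ρ)|∂P/∂n| = fV + V²/R  →  V² + fR·V − fR·V_g = 0
With fR = 5.46×10⁻⁵ × 858×10³ m = 46.9 m/s:
V = [−fR + √((fR)² + 4 fR V_g)]/2 = [−46.9 + √(46.9² + 4×46.9×36.3)]/2 = 24 m/s
Subgeostrophic (V < V_g = 36.3 m/s), as expected around a low.

24.0 m s⁻¹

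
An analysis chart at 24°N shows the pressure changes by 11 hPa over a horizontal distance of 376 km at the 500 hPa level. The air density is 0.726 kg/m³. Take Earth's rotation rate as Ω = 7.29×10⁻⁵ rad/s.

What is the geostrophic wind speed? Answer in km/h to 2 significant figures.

240 km/h

Coriolis parameter at 24°N:
f = 2Ω sin φ = 2 × 7.29×10⁻⁵ × sin 24° = 5.93×10⁻⁵ s⁻¹
Pressure gradient: |∂P/∂n| = 1100 Pa / 376000 m = 2.93×10⁻³ Pa/m
Geostrophic balance (pressure-gradient force = Coriolis force):
V_g = (1/(fρ)) |∂P/∂n| = 2.93×10⁻³ / (5.93×10⁻⁵ × 0.726) = 68.0 m/s
Converting: 68.0 m/s × 3.6 = 240 km/h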